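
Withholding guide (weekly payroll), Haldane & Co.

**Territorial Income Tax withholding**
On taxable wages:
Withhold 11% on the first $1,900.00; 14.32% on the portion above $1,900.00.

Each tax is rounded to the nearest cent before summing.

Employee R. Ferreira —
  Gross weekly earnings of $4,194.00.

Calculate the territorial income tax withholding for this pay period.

Territorial Income Tax: taxable = $4,194.00
  $209.00 + 14.32% × ($4,194.00 − $1,900.00) = $209.00 + 14.32% × $2,294.00 = $537.50

$537.50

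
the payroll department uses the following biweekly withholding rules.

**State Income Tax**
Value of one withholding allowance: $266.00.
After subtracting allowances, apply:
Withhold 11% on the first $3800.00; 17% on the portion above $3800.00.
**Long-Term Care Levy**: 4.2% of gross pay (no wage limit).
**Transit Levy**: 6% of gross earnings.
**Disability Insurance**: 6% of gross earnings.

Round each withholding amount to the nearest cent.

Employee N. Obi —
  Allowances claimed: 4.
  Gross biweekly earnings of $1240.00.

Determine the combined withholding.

State Income Tax: taxable = $1240.00 − 4×$266.00 = $176.00
  11% × $176.00 = $19.36
Long-Term Care Levy: 4.2% × $1240.00 = $52.08
Transit Levy: 6% × $1240.00 = $74.40
Disability Insurance: 6% × $1240.00 = $74.40
Total: $19.36 + $52.08 + $74.40 + $74.40 = $220.24

$220.24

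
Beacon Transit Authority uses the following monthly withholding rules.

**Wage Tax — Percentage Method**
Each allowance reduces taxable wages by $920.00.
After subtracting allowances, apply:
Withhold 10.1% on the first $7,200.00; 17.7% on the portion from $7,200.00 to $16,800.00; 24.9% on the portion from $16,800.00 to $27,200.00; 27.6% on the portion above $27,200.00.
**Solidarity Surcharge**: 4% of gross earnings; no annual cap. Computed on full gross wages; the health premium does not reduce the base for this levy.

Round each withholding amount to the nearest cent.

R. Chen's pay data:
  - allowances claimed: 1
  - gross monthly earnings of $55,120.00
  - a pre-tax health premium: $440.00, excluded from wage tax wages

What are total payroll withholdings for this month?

$14,551.36

Wage Tax: taxable = $55,120.00 − $440.00 − 1×$920.00 = $53,760.00
  $5,016.00 + 27.6% × ($53,760.00 − $27,200.00) = $5,016.00 + 27.6% × $26,560.00 = $12,346.56
Solidarity Surcharge: 4% × $55,120.00 = $2,204.80
Total: $12,346.56 + $2,204.80 = $14,551.36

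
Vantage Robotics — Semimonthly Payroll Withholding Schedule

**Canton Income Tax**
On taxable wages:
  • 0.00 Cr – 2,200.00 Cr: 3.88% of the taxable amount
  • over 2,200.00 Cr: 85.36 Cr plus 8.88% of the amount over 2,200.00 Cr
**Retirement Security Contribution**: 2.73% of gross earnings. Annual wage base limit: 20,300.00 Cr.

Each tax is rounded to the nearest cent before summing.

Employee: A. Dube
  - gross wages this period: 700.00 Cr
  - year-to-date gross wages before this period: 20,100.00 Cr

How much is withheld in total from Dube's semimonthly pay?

32.62 Cr

Canton Income Tax: taxable = 700.00 Cr
  3.88% × 700.00 Cr = 27.16 Cr
Retirement Security Contribution: cap 20,300.00 Cr − YTD 20,100.00 Cr = 200.00 Cr subject; 2.73% × 200.00 Cr = 5.46 Cr
Total: 27.16 Cr + 5.46 Cr = 32.62 Cr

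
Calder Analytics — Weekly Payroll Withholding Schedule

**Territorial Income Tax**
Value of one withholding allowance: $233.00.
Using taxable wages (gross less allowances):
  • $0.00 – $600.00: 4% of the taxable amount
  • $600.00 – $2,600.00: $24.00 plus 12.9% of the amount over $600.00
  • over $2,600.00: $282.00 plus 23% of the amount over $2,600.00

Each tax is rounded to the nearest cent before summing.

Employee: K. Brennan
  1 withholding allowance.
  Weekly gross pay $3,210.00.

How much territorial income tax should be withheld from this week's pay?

$368.71

Territorial Income Tax: taxable = $3,210.00 − 1×$233.00 = $2,977.00
  $282.00 + 23% × ($2,977.00 − $2,600.00) = $282.00 + 23% × $377.00 = $368.71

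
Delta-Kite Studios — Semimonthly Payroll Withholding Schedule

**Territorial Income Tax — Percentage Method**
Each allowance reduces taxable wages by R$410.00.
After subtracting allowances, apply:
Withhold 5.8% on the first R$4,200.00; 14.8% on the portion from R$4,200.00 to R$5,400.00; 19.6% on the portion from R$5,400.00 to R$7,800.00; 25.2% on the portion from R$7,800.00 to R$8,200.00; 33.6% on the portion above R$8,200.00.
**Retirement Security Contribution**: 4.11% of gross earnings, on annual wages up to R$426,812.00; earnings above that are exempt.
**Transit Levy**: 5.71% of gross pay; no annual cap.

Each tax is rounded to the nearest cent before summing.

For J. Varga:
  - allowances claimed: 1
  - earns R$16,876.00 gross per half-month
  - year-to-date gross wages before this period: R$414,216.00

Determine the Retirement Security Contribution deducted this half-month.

Retirement Security Contribution: cap R$426,812.00 − YTD R$414,216.00 = R$12,596.00 subject; 4.11% × R$12,596.00 = R$517.70

R$517.70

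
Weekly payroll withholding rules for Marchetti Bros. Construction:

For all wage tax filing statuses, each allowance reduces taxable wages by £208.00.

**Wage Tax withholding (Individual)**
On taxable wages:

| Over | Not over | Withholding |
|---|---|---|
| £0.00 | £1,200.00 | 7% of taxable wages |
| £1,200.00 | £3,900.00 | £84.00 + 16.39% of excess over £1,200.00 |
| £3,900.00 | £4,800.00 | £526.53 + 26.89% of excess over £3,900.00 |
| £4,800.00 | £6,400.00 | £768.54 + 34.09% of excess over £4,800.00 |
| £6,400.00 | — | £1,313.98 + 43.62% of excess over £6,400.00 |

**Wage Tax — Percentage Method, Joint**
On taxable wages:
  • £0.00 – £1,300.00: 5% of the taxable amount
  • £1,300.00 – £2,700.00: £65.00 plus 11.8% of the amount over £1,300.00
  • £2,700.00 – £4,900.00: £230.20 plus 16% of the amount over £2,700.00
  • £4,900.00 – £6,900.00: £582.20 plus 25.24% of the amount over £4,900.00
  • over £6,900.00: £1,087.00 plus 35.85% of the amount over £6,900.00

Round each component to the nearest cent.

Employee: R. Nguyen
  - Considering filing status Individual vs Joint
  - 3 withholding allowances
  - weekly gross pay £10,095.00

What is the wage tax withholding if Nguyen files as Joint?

Wage Tax (Joint): taxable = £10,095.00 − 3×£208.00 = £9,471.00
  £1,087.00 + 35.85% × (£9,471.00 − £6,900.00) = £1,087.00 + 35.85% × £2,571.00 = £2,008.70

£2,008.70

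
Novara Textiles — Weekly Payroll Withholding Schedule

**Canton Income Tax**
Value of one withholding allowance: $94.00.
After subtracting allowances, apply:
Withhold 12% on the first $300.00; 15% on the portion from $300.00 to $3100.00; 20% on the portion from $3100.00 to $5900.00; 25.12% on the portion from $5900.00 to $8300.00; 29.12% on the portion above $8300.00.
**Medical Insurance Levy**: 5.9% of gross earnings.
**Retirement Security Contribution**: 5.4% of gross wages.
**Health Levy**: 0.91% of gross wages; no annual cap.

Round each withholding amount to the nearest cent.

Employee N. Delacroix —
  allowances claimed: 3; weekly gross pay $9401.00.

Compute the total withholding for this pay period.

$3005.23

Canton Income Tax: taxable = $9401.00 − 3×$94.00 = $9119.00
  $1618.88 + 29.12% × ($9119.00 − $8300.00) = $1618.88 + 29.12% × $819.00 = $1857.37
Medical Insurance Levy: 5.9% × $9401.00 = $554.66
Retirement Security Contribution: 5.4% × $9401.00 = $507.65
Health Levy: 0.91% × $9401.00 = $85.55
Total: $1857.37 + $554.66 + $507.65 + $85.55 = $3005.23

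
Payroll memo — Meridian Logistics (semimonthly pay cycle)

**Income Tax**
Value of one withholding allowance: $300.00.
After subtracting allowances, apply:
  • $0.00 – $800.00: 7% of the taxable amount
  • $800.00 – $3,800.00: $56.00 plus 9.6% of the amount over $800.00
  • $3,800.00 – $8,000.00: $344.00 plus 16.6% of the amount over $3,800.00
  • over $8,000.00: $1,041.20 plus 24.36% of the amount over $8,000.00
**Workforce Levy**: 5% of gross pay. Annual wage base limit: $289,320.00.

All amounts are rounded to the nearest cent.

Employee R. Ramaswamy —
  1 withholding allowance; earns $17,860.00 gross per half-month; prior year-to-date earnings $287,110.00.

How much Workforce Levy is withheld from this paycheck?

Workforce Levy: cap $289,320.00 − YTD $287,110.00 = $2,210.00 subject; 5% × $2,210.00 = $110.50

$110.50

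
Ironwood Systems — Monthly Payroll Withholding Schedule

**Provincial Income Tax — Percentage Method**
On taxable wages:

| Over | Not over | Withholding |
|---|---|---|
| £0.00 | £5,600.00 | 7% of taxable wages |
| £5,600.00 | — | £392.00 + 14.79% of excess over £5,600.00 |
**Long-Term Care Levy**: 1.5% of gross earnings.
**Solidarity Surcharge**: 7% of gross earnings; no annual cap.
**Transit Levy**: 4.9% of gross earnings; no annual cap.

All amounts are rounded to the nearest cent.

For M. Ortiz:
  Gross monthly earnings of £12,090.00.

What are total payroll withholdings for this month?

£2,971.93

Provincial Income Tax: taxable = £12,090.00
  £392.00 + 14.79% × (£12,090.00 − £5,600.00) = £392.00 + 14.79% × £6,490.00 = £1,351.87
Long-Term Care Levy: 1.5% × £12,090.00 = £181.35
Solidarity Surcharge: 7% × £12,090.00 = £846.30
Transit Levy: 4.9% × £12,090.00 = £592.41
Total: £1,351.87 + £181.35 + £846.30 + £592.41 = £2,971.93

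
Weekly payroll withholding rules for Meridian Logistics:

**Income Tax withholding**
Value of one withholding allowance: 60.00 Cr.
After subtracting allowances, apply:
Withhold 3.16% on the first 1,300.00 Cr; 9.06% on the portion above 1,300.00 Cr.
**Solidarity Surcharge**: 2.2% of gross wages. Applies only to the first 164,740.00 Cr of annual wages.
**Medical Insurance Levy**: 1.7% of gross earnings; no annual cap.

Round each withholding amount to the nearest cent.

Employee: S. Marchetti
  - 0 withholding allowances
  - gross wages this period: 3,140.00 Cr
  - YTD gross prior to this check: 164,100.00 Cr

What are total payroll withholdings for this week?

Income Tax: taxable = 3,140.00 Cr
  41.08 Cr + 9.06% × (3,140.00 Cr − 1,300.00 Cr) = 41.08 Cr + 9.06% × 1,840.00 Cr = 207.78 Cr
Solidarity Surcharge: cap 164,740.00 Cr − YTD 164,100.00 Cr = 640.00 Cr subject; 2.2% × 640.00 Cr = 14.08 Cr
Medical Insurance Levy: 1.7% × 3,140.00 Cr = 53.38 Cr
Total: 207.78 Cr + 14.08 Cr + 53.38 Cr = 275.24 Cr

275.24 Cr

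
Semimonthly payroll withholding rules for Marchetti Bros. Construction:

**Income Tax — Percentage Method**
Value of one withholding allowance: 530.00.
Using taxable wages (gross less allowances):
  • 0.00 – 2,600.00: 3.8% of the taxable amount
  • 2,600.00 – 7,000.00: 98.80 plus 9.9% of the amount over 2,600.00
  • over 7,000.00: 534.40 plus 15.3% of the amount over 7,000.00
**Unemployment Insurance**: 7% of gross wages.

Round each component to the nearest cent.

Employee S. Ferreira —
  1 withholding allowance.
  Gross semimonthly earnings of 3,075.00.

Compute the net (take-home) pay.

2,763.04

Income Tax: taxable = 3,075.00 − 1×530.00 = 2,545.00
  3.8% × 2,545.00 = 96.71
Unemployment Insurance: 7% × 3,075.00 = 215.25
Total withheld: 96.71 + 215.25 = 311.96
Net pay: 3,075.00 − 311.96 = 2,763.04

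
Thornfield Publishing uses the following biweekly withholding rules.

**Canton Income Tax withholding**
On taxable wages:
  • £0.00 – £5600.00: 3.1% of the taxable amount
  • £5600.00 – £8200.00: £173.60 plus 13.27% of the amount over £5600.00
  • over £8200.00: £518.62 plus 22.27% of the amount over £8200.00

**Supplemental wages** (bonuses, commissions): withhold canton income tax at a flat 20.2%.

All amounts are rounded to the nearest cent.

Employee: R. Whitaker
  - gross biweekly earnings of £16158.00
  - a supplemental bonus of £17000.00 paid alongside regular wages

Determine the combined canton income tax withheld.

Canton Income Tax: taxable = £16158.00
  £518.62 + 22.27% × (£16158.00 − £8200.00) = £518.62 + 22.27% × £7958.00 = £2290.87
Supplemental (20.2% flat on bonus): 20.2% × £17000.00 = £3434.00
Total canton income tax: £2290.87 + £3434.00 = £5724.87

£5724.87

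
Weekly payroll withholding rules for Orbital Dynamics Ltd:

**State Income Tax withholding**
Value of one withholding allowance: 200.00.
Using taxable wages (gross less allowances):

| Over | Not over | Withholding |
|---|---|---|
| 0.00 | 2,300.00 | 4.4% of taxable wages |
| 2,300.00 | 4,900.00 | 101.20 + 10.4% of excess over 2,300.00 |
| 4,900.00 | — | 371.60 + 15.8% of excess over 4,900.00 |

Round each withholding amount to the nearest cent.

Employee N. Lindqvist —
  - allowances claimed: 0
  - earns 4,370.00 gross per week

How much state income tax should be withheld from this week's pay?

State Income Tax: taxable = 4,370.00
  101.20 + 10.4% × (4,370.00 − 2,300.00) = 101.20 + 10.4% × 2,070.00 = 316.48

316.48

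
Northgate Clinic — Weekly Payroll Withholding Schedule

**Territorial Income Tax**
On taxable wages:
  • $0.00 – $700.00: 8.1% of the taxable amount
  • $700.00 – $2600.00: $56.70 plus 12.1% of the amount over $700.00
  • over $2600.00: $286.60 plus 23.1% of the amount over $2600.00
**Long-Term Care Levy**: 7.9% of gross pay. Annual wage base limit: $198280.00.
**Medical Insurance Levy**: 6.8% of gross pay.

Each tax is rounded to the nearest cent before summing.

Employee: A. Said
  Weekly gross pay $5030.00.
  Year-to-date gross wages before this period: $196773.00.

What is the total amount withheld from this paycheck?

$1309.02

Territorial Income Tax: taxable = $5030.00
  $286.60 + 23.1% × ($5030.00 − $2600.00) = $286.60 + 23.1% × $2430.00 = $847.93
Long-Term Care Levy: cap $198280.00 − YTD $196773.00 = $1507.00 subject; 7.9% × $1507.00 = $119.05
Medical Insurance Levy: 6.8% × $5030.00 = $342.04
Total: $847.93 + $119.05 + $342.04 = $1309.02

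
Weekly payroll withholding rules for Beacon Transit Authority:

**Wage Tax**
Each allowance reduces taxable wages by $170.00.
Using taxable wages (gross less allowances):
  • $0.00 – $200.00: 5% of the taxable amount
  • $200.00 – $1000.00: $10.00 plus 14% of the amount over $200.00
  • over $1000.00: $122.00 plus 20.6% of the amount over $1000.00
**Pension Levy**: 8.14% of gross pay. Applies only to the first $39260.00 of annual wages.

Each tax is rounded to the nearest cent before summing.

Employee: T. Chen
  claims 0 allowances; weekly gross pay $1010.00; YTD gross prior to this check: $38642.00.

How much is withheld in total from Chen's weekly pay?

Wage Tax: taxable = $1010.00
  $122.00 + 20.6% × ($1010.00 − $1000.00) = $122.00 + 20.6% × $10.00 = $124.06
Pension Levy: cap $39260.00 − YTD $38642.00 = $618.00 subject; 8.14% × $618.00 = $50.31
Total: $124.06 + $50.31 = $174.37

$174.37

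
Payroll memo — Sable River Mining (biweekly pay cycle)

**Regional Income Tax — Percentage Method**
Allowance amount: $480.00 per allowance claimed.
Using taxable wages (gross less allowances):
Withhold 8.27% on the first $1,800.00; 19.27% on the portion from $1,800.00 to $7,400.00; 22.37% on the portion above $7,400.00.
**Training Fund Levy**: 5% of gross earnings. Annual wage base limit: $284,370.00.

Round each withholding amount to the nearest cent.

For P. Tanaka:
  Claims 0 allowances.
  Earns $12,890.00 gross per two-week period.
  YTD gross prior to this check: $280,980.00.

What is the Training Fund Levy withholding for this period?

$169.50

Training Fund Levy: cap $284,370.00 − YTD $280,980.00 = $3,390.00 subject; 5% × $3,390.00 = $169.50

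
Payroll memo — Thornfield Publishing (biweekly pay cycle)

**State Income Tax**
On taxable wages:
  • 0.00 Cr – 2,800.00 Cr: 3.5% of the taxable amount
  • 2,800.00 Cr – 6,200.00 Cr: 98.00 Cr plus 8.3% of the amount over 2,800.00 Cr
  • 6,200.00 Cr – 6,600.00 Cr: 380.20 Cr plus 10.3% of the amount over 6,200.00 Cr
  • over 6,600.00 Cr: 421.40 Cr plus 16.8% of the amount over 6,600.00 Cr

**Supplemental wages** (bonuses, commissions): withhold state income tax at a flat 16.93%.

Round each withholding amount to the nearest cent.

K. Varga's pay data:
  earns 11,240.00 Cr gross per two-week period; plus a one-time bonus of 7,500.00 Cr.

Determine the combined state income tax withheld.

2,470.67 Cr

State Income Tax: taxable = 11,240.00 Cr
  421.40 Cr + 16.8% × (11,240.00 Cr − 6,600.00 Cr) = 421.40 Cr + 16.8% × 4,640.00 Cr = 1,200.92 Cr
Supplemental (16.93% flat on bonus): 16.93% × 7,500.00 Cr = 1,269.75 Cr
Total state income tax: 1,200.92 Cr + 1,269.75 Cr = 2,470.67 Cr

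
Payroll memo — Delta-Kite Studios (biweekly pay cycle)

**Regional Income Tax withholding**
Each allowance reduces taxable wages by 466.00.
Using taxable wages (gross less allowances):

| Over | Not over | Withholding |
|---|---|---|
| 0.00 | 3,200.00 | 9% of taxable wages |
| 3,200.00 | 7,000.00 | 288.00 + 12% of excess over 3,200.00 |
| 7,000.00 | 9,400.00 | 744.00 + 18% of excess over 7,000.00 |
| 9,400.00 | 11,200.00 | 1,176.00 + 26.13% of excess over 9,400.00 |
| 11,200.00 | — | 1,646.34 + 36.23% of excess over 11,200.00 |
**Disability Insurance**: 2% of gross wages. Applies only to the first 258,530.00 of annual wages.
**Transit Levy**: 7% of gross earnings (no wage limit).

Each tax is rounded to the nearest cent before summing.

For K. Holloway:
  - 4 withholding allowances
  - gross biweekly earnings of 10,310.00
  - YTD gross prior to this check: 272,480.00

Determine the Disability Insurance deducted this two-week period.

0.00

Disability Insurance: YTD 272,480.00 ≥ cap 258,530.00 → 0.00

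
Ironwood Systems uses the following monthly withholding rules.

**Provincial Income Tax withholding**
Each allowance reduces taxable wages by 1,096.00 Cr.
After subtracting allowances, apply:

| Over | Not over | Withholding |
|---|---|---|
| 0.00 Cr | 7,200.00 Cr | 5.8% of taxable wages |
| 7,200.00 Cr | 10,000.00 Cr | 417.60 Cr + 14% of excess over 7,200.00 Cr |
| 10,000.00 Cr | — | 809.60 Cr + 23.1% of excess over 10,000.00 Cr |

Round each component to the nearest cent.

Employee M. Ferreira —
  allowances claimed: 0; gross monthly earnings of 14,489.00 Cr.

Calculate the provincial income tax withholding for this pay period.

1,846.56 Cr

Provincial Income Tax: taxable = 14,489.00 Cr
  809.60 Cr + 23.1% × (14,489.00 Cr − 10,000.00 Cr) = 809.60 Cr + 23.1% × 4,489.00 Cr = 1,846.56 Cr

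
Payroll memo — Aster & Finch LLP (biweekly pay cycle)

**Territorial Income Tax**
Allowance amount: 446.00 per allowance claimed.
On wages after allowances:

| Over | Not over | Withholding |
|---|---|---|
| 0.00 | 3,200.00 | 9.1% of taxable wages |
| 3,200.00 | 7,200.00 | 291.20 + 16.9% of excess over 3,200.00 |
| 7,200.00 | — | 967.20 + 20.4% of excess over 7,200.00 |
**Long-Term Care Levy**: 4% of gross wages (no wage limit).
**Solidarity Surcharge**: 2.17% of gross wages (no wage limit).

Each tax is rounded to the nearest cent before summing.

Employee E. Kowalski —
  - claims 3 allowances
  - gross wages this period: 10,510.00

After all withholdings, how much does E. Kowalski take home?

8,492.04

Territorial Income Tax: taxable = 10,510.00 − 3×446.00 = 9,172.00
  967.20 + 20.4% × (9,172.00 − 7,200.00) = 967.20 + 20.4% × 1,972.00 = 1,369.49
Long-Term Care Levy: 4% × 10,510.00 = 420.40
Solidarity Surcharge: 2.17% × 10,510.00 = 228.07
Total withheld: 1,369.49 + 420.40 + 228.07 = 2,017.96
Net pay: 10,510.00 − 2,017.96 = 8,492.04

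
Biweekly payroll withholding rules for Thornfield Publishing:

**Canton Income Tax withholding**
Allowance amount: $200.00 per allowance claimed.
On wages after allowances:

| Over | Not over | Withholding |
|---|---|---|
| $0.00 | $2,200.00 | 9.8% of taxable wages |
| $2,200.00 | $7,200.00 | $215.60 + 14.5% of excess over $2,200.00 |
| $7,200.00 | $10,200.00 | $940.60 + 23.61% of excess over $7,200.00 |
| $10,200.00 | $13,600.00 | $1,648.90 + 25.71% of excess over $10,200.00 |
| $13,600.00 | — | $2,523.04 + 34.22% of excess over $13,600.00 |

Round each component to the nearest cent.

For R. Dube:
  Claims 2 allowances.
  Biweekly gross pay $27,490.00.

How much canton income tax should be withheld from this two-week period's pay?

$7,139.32

Canton Income Tax: taxable = $27,490.00 − 2×$200.00 = $27,090.00
  $2,523.04 + 34.22% × ($27,090.00 − $13,600.00) = $2,523.04 + 34.22% × $13,490.00 = $7,139.32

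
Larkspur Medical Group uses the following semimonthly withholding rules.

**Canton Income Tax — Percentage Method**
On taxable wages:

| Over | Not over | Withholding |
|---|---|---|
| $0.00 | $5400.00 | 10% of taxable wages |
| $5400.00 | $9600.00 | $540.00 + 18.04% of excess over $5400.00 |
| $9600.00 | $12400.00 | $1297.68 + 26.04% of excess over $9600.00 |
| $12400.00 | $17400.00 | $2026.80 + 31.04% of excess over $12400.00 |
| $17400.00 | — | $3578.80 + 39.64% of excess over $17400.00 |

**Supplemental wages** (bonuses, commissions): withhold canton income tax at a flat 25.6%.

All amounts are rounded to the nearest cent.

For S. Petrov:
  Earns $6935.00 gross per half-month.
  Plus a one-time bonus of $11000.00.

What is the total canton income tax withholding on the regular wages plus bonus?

Canton Income Tax: taxable = $6935.00
  $540.00 + 18.04% × ($6935.00 − $5400.00) = $540.00 + 18.04% × $1535.00 = $816.91
Supplemental (25.6% flat on bonus): 25.6% × $11000.00 = $2816.00
Total canton income tax: $816.91 + $2816.00 = $3632.91

$3632.91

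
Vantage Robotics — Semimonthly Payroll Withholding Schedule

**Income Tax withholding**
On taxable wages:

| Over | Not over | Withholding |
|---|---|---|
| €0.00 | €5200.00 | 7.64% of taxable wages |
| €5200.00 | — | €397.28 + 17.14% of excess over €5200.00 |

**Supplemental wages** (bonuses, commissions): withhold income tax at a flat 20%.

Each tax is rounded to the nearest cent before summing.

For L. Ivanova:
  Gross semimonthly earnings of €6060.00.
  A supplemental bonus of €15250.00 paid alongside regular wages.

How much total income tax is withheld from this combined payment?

€3594.68

Income Tax: taxable = €6060.00
  €397.28 + 17.14% × (€6060.00 − €5200.00) = €397.28 + 17.14% × €860.00 = €544.68
Supplemental (20% flat on bonus): 20% × €15250.00 = €3050.00
Total income tax: €544.68 + €3050.00 = €3594.68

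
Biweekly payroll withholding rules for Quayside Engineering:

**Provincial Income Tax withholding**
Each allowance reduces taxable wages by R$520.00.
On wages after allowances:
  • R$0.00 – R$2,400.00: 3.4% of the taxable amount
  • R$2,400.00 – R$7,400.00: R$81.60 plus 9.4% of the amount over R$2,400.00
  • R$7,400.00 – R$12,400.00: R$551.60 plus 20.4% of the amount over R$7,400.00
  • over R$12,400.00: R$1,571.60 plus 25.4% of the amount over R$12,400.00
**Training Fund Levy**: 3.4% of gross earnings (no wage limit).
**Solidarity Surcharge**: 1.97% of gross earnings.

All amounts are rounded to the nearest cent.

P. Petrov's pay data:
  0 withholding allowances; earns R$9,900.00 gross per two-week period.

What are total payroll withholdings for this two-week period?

Provincial Income Tax: taxable = R$9,900.00
  R$551.60 + 20.4% × (R$9,900.00 − R$7,400.00) = R$551.60 + 20.4% × R$2,500.00 = R$1,061.60
Training Fund Levy: 3.4% × R$9,900.00 = R$336.60
Solidarity Surcharge: 1.97% × R$9,900.00 = R$195.03
Total: R$1,061.60 + R$336.60 + R$195.03 = R$1,593.23

R$1,593.23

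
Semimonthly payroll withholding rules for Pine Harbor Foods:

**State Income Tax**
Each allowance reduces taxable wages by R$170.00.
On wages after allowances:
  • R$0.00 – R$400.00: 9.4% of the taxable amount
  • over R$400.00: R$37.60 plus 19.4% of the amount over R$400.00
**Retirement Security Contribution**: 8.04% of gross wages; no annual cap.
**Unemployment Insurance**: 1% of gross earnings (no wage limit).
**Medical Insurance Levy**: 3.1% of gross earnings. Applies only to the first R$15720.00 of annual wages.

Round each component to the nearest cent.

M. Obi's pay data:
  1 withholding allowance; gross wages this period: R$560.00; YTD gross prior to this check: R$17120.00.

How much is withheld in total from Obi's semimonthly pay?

State Income Tax: taxable = R$560.00 − 1×R$170.00 = R$390.00
  9.4% × R$390.00 = R$36.66
Retirement Security Contribution: 8.04% × R$560.00 = R$45.02
Unemployment Insurance: 1% × R$560.00 = R$5.60
Medical Insurance Levy: YTD R$17120.00 ≥ cap R$15720.00 → R$0.00
Total: R$36.66 + R$45.02 + R$5.60 + R$0.00 = R$87.28

R$87.28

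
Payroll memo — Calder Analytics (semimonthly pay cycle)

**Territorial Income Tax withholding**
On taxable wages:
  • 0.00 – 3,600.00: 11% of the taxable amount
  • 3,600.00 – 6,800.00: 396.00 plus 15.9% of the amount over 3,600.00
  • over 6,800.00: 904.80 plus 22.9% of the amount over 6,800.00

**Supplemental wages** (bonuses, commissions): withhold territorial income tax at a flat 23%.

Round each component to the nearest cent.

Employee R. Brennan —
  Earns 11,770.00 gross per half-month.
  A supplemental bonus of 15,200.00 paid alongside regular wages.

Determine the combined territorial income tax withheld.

Territorial Income Tax: taxable = 11,770.00
  904.80 + 22.9% × (11,770.00 − 6,800.00) = 904.80 + 22.9% × 4,970.00 = 2,042.93
Supplemental (23% flat on bonus): 23% × 15,200.00 = 3,496.00
Total territorial income tax: 2,042.93 + 3,496.00 = 5,538.93

5,538.93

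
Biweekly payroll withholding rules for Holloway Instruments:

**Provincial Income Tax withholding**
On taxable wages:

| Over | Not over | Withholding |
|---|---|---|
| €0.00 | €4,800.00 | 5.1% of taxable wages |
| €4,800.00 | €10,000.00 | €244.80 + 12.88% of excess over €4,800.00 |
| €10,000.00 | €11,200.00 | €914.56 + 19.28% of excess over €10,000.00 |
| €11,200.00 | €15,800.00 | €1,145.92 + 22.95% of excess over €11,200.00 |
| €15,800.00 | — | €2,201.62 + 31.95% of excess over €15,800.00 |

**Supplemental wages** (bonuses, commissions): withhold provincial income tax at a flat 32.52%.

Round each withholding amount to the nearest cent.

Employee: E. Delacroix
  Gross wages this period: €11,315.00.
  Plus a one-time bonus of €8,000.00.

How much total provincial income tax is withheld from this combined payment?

€3,773.91

Provincial Income Tax: taxable = €11,315.00
  €1,145.92 + 22.95% × (€11,315.00 − €11,200.00) = €1,145.92 + 22.95% × €115.00 = €1,172.31
Supplemental (32.52% flat on bonus): 32.52% × €8,000.00 = €2,601.60
Total provincial income tax: €1,172.31 + €2,601.60 = €3,773.91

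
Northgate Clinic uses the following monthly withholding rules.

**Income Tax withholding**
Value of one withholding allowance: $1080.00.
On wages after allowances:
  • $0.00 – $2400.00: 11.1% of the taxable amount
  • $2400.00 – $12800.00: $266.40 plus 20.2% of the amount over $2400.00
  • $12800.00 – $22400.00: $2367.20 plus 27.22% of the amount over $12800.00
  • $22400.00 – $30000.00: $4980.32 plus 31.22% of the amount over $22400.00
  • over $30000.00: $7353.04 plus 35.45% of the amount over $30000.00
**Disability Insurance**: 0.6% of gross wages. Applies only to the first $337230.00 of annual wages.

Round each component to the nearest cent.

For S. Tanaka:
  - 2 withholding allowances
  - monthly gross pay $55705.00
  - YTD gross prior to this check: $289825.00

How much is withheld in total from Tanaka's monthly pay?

$15984.17

Income Tax: taxable = $55705.00 − 2×$1080.00 = $53545.00
  $7353.04 + 35.45% × ($53545.00 − $30000.00) = $7353.04 + 35.45% × $23545.00 = $15699.74
Disability Insurance: cap $337230.00 − YTD $289825.00 = $47405.00 subject; 0.6% × $47405.00 = $284.43
Total: $15699.74 + $284.43 = $15984.17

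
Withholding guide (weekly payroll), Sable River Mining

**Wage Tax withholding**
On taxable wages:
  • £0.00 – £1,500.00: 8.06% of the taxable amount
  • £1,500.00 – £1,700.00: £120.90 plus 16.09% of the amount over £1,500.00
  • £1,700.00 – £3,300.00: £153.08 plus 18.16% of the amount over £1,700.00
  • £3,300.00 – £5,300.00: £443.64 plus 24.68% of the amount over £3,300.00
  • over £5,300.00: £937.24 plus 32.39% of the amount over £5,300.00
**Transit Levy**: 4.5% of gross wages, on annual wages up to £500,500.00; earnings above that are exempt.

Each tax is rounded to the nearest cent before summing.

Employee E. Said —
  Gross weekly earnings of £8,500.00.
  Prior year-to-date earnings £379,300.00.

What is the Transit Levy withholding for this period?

Transit Levy: 4.5% × £8,500.00 = £382.50

£382.50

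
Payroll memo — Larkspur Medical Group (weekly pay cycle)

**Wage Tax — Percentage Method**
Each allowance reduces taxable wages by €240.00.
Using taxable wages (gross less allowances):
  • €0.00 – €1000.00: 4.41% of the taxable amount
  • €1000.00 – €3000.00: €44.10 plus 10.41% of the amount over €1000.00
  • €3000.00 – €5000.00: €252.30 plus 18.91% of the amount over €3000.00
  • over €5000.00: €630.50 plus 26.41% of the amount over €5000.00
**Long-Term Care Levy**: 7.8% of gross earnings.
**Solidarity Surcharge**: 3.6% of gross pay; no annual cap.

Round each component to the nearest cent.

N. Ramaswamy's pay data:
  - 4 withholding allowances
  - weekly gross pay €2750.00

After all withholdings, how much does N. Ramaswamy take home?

Wage Tax: taxable = €2750.00 − 4×€240.00 = €1790.00
  €44.10 + 10.41% × (€1790.00 − €1000.00) = €44.10 + 10.41% × €790.00 = €126.34
Long-Term Care Levy: 7.8% × €2750.00 = €214.50
Solidarity Surcharge: 3.6% × €2750.00 = €99.00
Total withheld: €126.34 + €214.50 + €99.00 = €439.84
Net pay: €2750.00 − €439.84 = €2310.16

€2310.16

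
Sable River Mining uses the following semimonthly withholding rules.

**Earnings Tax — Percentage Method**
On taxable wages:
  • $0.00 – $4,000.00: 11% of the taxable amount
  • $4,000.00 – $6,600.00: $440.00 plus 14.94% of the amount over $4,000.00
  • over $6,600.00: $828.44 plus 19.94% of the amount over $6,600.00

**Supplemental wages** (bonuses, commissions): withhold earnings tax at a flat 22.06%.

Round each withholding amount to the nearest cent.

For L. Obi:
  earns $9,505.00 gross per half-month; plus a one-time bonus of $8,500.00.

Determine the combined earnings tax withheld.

$3,282.80

Earnings Tax: taxable = $9,505.00
  $828.44 + 19.94% × ($9,505.00 − $6,600.00) = $828.44 + 19.94% × $2,905.00 = $1,407.70
Supplemental (22.06% flat on bonus): 22.06% × $8,500.00 = $1,875.10
Total earnings tax: $1,407.70 + $1,875.10 = $3,282.80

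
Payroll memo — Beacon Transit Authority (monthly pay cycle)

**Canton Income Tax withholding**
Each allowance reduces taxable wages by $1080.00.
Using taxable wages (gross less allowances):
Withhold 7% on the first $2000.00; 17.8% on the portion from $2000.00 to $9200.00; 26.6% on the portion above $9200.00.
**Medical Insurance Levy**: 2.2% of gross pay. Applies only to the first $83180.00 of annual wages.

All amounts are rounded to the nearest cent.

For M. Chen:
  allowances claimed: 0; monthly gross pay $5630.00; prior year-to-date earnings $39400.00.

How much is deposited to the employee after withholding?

$4720.00

Canton Income Tax: taxable = $5630.00
  $140.00 + 17.8% × ($5630.00 − $2000.00) = $140.00 + 17.8% × $3630.00 = $786.14
Medical Insurance Levy: 2.2% × $5630.00 = $123.86
Total withheld: $786.14 + $123.86 = $910.00
Net pay: $5630.00 − $910.00 = $4720.00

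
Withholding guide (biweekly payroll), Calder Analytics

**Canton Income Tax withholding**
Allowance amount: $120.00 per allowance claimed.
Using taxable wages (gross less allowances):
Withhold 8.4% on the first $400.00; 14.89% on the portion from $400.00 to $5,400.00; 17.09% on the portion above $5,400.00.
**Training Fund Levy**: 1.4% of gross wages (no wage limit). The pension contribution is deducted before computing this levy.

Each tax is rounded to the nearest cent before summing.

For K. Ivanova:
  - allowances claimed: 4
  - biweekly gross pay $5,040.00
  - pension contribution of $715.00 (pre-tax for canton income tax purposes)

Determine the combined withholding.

Canton Income Tax: taxable = $5,040.00 − $715.00 − 4×$120.00 = $3,845.00
  $33.60 + 14.89% × ($3,845.00 − $400.00) = $33.60 + 14.89% × $3,445.00 = $546.56
Training Fund Levy: 1.4% × $4,325.00 = $60.55
Total: $546.56 + $60.55 = $607.11

$607.11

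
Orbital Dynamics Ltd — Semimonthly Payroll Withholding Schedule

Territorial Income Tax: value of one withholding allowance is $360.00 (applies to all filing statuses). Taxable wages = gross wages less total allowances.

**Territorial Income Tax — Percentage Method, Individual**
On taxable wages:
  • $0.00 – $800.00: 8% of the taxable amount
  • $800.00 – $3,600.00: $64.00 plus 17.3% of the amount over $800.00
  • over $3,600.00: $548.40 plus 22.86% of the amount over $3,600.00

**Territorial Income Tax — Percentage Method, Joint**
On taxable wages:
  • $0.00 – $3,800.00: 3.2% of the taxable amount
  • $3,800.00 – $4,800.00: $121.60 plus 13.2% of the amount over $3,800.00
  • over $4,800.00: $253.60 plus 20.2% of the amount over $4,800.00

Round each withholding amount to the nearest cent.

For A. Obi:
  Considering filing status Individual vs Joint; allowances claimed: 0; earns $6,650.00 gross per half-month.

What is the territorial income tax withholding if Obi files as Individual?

$1,245.63

Territorial Income Tax (Individual): taxable = $6,650.00
  $548.40 + 22.86% × ($6,650.00 − $3,600.00) = $548.40 + 22.86% × $3,050.00 = $1,245.63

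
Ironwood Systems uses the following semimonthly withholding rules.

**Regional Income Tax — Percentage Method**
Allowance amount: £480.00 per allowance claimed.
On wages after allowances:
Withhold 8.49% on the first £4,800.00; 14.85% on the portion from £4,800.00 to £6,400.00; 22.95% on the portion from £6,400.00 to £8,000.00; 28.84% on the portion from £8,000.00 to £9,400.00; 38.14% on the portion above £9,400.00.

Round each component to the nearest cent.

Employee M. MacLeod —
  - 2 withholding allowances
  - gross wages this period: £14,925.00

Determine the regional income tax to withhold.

£3,157.17

Regional Income Tax: taxable = £14,925.00 − 2×£480.00 = £13,965.00
  £1,416.08 + 38.14% × (£13,965.00 − £9,400.00) = £1,416.08 + 38.14% × £4,565.00 = £3,157.17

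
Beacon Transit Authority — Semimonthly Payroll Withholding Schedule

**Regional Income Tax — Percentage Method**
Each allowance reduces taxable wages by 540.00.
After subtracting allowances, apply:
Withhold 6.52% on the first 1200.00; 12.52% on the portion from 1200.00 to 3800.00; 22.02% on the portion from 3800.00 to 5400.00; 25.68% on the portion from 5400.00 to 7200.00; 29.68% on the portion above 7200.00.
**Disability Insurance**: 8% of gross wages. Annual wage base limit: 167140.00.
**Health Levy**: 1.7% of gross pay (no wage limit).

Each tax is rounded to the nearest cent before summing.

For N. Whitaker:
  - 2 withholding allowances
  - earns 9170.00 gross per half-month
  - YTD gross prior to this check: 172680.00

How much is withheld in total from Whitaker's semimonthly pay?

1638.36

Regional Income Tax: taxable = 9170.00 − 2×540.00 = 8090.00
  1218.32 + 29.68% × (8090.00 − 7200.00) = 1218.32 + 29.68% × 890.00 = 1482.47
Disability Insurance: YTD 172680.00 ≥ cap 167140.00 → 0.00
Health Levy: 1.7% × 9170.00 = 155.89
Total: 1482.47 + 0.00 + 155.89 = 1638.36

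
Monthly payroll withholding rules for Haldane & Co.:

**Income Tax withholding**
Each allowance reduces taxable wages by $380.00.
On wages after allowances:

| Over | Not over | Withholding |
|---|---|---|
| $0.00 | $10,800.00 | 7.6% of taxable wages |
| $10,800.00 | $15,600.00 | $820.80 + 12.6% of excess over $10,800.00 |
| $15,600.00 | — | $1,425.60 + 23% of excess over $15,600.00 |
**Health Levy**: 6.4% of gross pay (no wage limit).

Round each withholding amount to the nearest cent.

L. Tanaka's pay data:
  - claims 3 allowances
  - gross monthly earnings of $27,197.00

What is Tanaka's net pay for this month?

$21,625.68

Income Tax: taxable = $27,197.00 − 3×$380.00 = $26,057.00
  $1,425.60 + 23% × ($26,057.00 − $15,600.00) = $1,425.60 + 23% × $10,457.00 = $3,830.71
Health Levy: 6.4% × $27,197.00 = $1,740.61
Total withheld: $3,830.71 + $1,740.61 = $5,571.32
Net pay: $27,197.00 − $5,571.32 = $21,625.68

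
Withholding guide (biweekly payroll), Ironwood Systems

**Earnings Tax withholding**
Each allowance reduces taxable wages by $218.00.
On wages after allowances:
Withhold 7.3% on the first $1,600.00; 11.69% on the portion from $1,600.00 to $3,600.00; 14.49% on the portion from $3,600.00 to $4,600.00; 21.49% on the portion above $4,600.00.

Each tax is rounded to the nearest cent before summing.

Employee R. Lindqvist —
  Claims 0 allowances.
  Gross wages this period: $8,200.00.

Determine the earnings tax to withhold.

Earnings Tax: taxable = $8,200.00
  $495.50 + 21.49% × ($8,200.00 − $4,600.00) = $495.50 + 21.49% × $3,600.00 = $1,269.14

$1,269.14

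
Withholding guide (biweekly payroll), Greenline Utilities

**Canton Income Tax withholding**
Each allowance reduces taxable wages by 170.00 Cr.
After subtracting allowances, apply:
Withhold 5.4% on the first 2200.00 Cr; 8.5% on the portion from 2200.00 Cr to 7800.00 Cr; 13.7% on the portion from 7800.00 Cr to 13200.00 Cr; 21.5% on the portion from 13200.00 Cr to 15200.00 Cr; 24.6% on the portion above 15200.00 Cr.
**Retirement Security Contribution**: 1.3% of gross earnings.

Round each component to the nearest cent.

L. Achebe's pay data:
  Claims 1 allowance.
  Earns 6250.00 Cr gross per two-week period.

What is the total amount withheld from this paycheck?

Canton Income Tax: taxable = 6250.00 Cr − 1×170.00 Cr = 6080.00 Cr
  118.80 Cr + 8.5% × (6080.00 Cr − 2200.00 Cr) = 118.80 Cr + 8.5% × 3880.00 Cr = 448.60 Cr
Retirement Security Contribution: 1.3% × 6250.00 Cr = 81.25 Cr
Total: 448.60 Cr + 81.25 Cr = 529.85 Cr

529.85 Cr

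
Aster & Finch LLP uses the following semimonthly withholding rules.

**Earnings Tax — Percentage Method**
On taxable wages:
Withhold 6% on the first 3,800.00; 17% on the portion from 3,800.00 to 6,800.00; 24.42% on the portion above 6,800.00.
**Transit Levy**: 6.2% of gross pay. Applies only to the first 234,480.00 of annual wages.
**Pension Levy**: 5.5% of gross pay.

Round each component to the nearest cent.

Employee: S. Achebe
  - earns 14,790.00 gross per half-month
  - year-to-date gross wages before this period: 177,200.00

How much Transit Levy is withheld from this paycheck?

Transit Levy: 6.2% × 14,790.00 = 916.98

916.98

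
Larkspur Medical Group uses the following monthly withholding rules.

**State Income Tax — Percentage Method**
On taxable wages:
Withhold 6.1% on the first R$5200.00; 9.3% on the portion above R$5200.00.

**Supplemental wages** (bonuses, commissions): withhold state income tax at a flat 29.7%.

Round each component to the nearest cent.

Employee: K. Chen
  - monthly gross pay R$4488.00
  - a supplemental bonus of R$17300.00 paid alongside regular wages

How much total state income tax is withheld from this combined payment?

R$5411.87

State Income Tax: taxable = R$4488.00
  6.1% × R$4488.00 = R$273.77
Supplemental (29.7% flat on bonus): 29.7% × R$17300.00 = R$5138.10
Total state income tax: R$273.77 + R$5138.10 = R$5411.87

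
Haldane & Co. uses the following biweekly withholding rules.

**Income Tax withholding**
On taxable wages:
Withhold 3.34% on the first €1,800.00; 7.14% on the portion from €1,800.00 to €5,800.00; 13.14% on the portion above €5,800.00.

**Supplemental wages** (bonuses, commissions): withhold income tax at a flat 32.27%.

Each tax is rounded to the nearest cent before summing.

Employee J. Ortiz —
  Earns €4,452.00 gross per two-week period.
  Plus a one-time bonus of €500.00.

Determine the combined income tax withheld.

Income Tax: taxable = €4,452.00
  €60.12 + 7.14% × (€4,452.00 − €1,800.00) = €60.12 + 7.14% × €2,652.00 = €249.47
Supplemental (32.27% flat on bonus): 32.27% × €500.00 = €161.35
Total income tax: €249.47 + €161.35 = €410.82

€410.82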